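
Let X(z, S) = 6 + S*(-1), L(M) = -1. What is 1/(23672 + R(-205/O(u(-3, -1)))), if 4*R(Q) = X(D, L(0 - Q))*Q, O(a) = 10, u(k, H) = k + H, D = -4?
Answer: 8/189089 ≈ 4.2308e-5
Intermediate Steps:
u(k, H) = H + k
X(z, S) = 6 - S
R(Q) = 7*Q/4 (R(Q) = ((6 - 1*(-1))*Q)/4 = ((6 + 1)*Q)/4 = (7*Q)/4 = 7*Q/4)
1/(23672 + R(-205/O(u(-3, -1)))) = 1/(23672 + 7*(-205/10)/4) = 1/(23672 + 7*(-205*⅒)/4) = 1/(23672 + (7/4)*(-41/2)) = 1/(23672 - 287/8) = 1/(189089/8) = 8/189089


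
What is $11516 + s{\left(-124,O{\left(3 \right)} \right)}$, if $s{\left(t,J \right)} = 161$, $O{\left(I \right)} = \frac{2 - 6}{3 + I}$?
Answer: $11677$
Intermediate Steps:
$O{\left(I \right)} = - \frac{4}{3 + I}$
$11516 + s{\left(-124,O{\left(3 \right)} \right)} = 11516 + 161 = 11677$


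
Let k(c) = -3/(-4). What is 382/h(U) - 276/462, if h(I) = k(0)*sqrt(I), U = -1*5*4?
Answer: -46/77 - 764*I*sqrt(5)/15 ≈ -0.5974 - 113.89*I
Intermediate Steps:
k(c) = 3/4 (k(c) = -3*(-1/4) = 3/4)
U = -20 (U = -5*4 = -20)
h(I) = 3*sqrt(I)/4
382/h(U) - 276/462 = 382/((3*sqrt(-20)/4)) - 276/462 = 382/((3*(2*I*sqrt(5))/4)) - 276*1/462 = 382/((3*I*sqrt(5)/2)) - 46/77 = 382*(-2*I*sqrt(5)/15) - 46/77 = -764*I*sqrt(5)/15 - 46/77 = -46/77 - 764*I*sqrt(5)/15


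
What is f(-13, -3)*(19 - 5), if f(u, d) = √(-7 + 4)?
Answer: 14*I*√3 ≈ 24.249*I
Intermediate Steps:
f(u, d) = I*√3 (f(u, d) = √(-3) = I*√3)
f(-13, -3)*(19 - 5) = (I*√3)*(19 - 5) = (I*√3)*14 = 14*I*√3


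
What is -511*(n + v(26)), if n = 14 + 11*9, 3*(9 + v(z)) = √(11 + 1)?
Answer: -53144 - 1022*√3/3 ≈ -53734.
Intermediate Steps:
v(z) = -9 + 2*√3/3 (v(z) = -9 + √(11 + 1)/3 = -9 + √12/3 = -9 + (2*√3)/3 = -9 + 2*√3/3)
n = 113 (n = 14 + 99 = 113)
-511*(n + v(26)) = -511*(113 + (-9 + 2*√3/3)) = -511*(104 + 2*√3/3) = -53144 - 1022*√3/3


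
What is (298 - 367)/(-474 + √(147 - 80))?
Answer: 32706/224609 + 69*√67/224609 ≈ 0.14813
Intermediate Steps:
(298 - 367)/(-474 + √(147 - 80)) = -69/(-474 + √67)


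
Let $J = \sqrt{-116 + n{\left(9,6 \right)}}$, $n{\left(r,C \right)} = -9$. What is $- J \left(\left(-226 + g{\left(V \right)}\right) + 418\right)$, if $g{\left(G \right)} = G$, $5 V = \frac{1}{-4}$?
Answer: $- \frac{3839 i \sqrt{5}}{4} \approx - 2146.1 i$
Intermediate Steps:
$V = - \frac{1}{20}$ ($V = \frac{1}{5 \left(-4\right)} = \frac{1}{5} \left(- \frac{1}{4}\right) = - \frac{1}{20} \approx -0.05$)
$J = 5 i \sqrt{5}$ ($J = \sqrt{-116 - 9} = \sqrt{-125} = 5 i \sqrt{5} \approx 11.18 i$)
$- J \left(\left(-226 + g{\left(V \right)}\right) + 418\right) = - 5 i \sqrt{5} \left(\left(-226 - \frac{1}{20}\right) + 418\right) = - 5 i \sqrt{5} \left(- \frac{4521}{20} + 418\right) = - 5 i \sqrt{5} \cdot \frac{3839}{20} = - \frac{3839 i \sqrt{5}}{4}$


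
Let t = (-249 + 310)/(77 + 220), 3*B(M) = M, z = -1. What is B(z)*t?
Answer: -61/891 ≈ -0.068462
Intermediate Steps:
B(M) = M/3
t = 61/297 ≈ 0.20539
B(z)*t = ((1/3)*(-1))*(61/297) = -1/3*61/297 = -61/891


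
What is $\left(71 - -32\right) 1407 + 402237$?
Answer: $547158$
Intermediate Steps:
$\left(71 - -32\right) 1407 + 402237 = \left(71 + 32\right) 1407 + 402237 = 103 \cdot 1407 + 402237 = 144921 + 402237 = 547158$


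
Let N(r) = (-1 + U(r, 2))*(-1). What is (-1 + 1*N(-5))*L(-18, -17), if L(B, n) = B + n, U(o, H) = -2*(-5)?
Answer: 350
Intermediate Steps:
U(o, H) = 10
N(r) = -9 (N(r) = (-1 + 10)*(-1) = 9*(-1) = -9)
(-1 + 1*N(-5))*L(-18, -17) = (-1 + 1*(-9))*(-18 - 17) = (-1 - 9)*(-35) = -10*(-35) = 350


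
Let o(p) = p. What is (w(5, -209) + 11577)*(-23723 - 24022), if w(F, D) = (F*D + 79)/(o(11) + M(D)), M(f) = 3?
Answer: -549449460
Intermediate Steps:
w(F, D) = 79/14 + D*F/14 (w(F, D) = (F*D + 79)/(11 + 3) = (D*F + 79)/14 = (79 + D*F)*(1/14) = 79/14 + D*F/14)
(w(5, -209) + 11577)*(-23723 - 24022) = ((79/14 + (1/14)*(-209)*5) + 11577)*(-23723 - 24022) = ((79/14 - 1045/14) + 11577)*(-47745) = (-69 + 11577)*(-47745) = 11508*(-47745) = -549449460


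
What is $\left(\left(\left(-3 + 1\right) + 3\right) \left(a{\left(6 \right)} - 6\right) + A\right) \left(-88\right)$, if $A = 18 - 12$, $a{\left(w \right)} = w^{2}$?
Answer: $-3168$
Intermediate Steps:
$A = 6$
$\left(\left(\left(-3 + 1\right) + 3\right) \left(a{\left(6 \right)} - 6\right) + A\right) \left(-88\right) = \left(\left(\left(-3 + 1\right) + 3\right) \left(6^{2} - 6\right) + 6\right) \left(-88\right) = \left(\left(-2 + 3\right) \left(36 - 6\right) + 6\right) \left(-88\right) = \left(1 \cdot 30 + 6\right) \left(-88\right) = \left(30 + 6\right) \left(-88\right) = 36 \left(-88\right) = -3168$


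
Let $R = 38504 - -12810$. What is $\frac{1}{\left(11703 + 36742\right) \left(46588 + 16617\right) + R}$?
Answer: $\frac{1}{3062017539} \approx 3.2658 \cdot 10^{-10}$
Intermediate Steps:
$R = 51314$ ($R = 38504 + 12810 = 51314$)
$\frac{1}{\left(11703 + 36742\right) \left(46588 + 16617\right) + R} = \frac{1}{\left(11703 + 36742\right) \left(46588 + 16617\right) + 51314} = \frac{1}{48445 \cdot 63205 + 51314} = \frac{1}{3061966225 + 51314} = \frac{1}{3062017539}$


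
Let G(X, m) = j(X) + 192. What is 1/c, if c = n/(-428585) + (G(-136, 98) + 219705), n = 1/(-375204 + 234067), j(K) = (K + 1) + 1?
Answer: 60489201145/13293288311228636 ≈ 4.5504e-6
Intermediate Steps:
j(K) = 2 + K (j(K) = (1 + K) + 1 = 2 + K)
n = -1/141137 (n = 1/(-141137) = -1/141137 ≈ -7.0853e-6)
G(X, m) = 194 + X (G(X, m) = (2 + X) + 192 = 194 + X)
c = 13293288311228636/60489201145 (c = -1/141137/(-428585) + ((194 - 136) + 219705) = -1/141137*(-1/428585) + (58 + 219705) = 1/60489201145 + 219763 = 13293288311228636/60489201145 ≈ 2.1976e+5)
1/c = 1/(13293288311228636/60489201145) = 60489201145/13293288311228636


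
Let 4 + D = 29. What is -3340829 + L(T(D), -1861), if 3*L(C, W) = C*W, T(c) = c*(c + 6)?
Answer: -11464762/3 ≈ -3.8216e+6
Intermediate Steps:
D = 25 (D = -4 + 29 = 25)
T(c) = c*(6 + c)
L(C, W) = C*W/3 (L(C, W) = (C*W)/3 = C*W/3)
-3340829 + L(T(D), -1861) = -3340829 + (⅓)*(25*(6 + 25))*(-1861) = -3340829 + (⅓)*(25*31)*(-1861) = -3340829 + (⅓)*775*(-1861) = -3340829 - 1442275/3 = -11464762/3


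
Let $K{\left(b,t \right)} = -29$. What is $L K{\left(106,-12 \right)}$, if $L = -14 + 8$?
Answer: $174$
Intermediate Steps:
$L = -6$
$L K{\left(106,-12 \right)} = \left(-6\right) \left(-29\right) = 174$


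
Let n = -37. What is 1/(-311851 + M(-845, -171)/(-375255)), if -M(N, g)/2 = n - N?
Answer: -375255/117023645389 ≈ -3.2067e-6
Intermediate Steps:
M(N, g) = 74 + 2*N (M(N, g) = -2*(-37 - N) = 74 + 2*N)
1/(-311851 + M(-845, -171)/(-375255)) = 1/(-311851 + (74 + 2*(-845))/(-375255)) = 1/(-311851 + (74 - 1690)*(-1/375255)) = 1/(-311851 - 1616*(-1/375255)) = 1/(-311851 + 1616/375255) = 1/(-117023645389/375255) = -375255/117023645389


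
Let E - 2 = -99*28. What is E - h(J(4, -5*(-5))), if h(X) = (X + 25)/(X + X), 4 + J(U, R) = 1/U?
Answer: -16603/6 ≈ -2767.2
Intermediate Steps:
J(U, R) = -4 + 1/U
E = -2770 (E = 2 - 99*28 = 2 - 2772 = -2770)
h(X) = (25 + X)/(2*X) (h(X) = (25 + X)/((2*X)) = (25 + X)*(1/(2*X)) = (25 + X)/(2*X))
E - h(J(4, -5*(-5))) = -2770 - (25 + (-4 + 1/4))/(2*(-4 + 1/4)) = -2770 - (25 - 15/4)/(2*(-15/4)) = -2770 - (-4)*85/(2*15*4) = -2770 - 1*(-17/6) = -2770 + 17/6 = -16603/6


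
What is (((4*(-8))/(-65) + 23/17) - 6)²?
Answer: 21077281/1221025 ≈ 17.262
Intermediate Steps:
(((4*(-8))/(-65) + 23/17) - 6)² = ((-32*(-1/65) + 23*(1/17)) - 6)² = ((32/65 + 23/17) - 6)² = (2039/1105 - 6)² = (-4591/1105)² = 21077281/1221025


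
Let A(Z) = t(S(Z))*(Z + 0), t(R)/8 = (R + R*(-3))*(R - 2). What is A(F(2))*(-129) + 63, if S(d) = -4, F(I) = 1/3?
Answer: 16575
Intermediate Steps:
F(I) = ⅓
t(R) = -16*R*(-2 + R) (t(R) = 8*((R + R*(-3))*(R - 2)) = 8*((R - 3*R)*(-2 + R)) = 8*((-2*R)*(-2 + R)) = 8*(-2*R*(-2 + R)) = -16*R*(-2 + R))
A(Z) = -384*Z (A(Z) = (16*(-4)*(2 - 1*(-4)))*(Z + 0) = (16*(-4)*(2 + 4))*Z = (16*(-4)*6)*Z = -384*Z)
A(F(2))*(-129) + 63 = -384*⅓*(-129) + 63 = -128*(-129) + 63 = 16512 + 63 = 16575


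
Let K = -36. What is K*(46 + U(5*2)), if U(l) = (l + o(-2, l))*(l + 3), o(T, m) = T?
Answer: -5400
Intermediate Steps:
U(l) = (-2 + l)*(3 + l) (U(l) = (l - 2)*(l + 3) = (-2 + l)*(3 + l))
K*(46 + U(5*2)) = -36*(46 + (-6 + 5*2 + (5*2)**2)) = -36*(46 + (-6 + 10 + 10**2)) = -36*(46 + (-6 + 10 + 100)) = -36*(46 + 104) = -36*150 = -5400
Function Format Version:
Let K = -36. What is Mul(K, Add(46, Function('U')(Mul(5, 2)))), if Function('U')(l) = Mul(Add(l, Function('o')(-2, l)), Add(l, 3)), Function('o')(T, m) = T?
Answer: -5400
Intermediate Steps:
Function('U')(l) = Mul(Add(-2, l), Add(3, l)) (Function('U')(l) = Mul(Add(l, -2), Add(l, 3)) = Mul(Add(-2, l), Add(3, l)))
Mul(K, Add(46, Function('U')(Mul(5, 2)))) = Mul(-36, Add(46, Add(-6, Mul(5, 2), Pow(Mul(5, 2), 2)))) = Mul(-36, Add(46, Add(-6, 10, Pow(10, 2)))) = Mul(-36, Add(46, Add(-6, 10, 100))) = Mul(-36, Add(46, 104)) = Mul(-36, 150) = -5400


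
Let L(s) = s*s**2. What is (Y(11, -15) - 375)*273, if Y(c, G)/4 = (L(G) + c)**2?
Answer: 12357511257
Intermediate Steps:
L(s) = s**3
Y(c, G) = 4*(c + G**3)**2 (Y(c, G) = 4*(G**3 + c)**2 = 4*(c + G**3)**2)
(Y(11, -15) - 375)*273 = (4*(11 + (-15)**3)**2 - 375)*273 = (4*(11 - 3375)**2 - 375)*273 = (4*(-3364)**2 - 375)*273 = (4*11316496 - 375)*273 = (45265984 - 375)*273 = 45265609*273 = 12357511257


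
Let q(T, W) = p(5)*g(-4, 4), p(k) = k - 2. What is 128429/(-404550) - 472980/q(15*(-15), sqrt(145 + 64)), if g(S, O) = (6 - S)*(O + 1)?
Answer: -1275755489/404550 ≈ -3153.5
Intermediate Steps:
p(k) = -2 + k
g(S, O) = (1 + O)*(6 - S) (g(S, O) = (6 - S)*(1 + O) = (1 + O)*(6 - S))
q(T, W) = 150 (q(T, W) = (-2 + 5)*(6 - 1*(-4) + 6*4 - 1*4*(-4)) = 3*(6 + 4 + 24 + 16) = 3*50 = 150)
128429/(-404550) - 472980/q(15*(-15), sqrt(145 + 64)) = 128429/(-404550) - 472980/150 = 128429*(-1/404550) - 472980*1/150 = -128429/404550 - 15766/5 = -1275755489/404550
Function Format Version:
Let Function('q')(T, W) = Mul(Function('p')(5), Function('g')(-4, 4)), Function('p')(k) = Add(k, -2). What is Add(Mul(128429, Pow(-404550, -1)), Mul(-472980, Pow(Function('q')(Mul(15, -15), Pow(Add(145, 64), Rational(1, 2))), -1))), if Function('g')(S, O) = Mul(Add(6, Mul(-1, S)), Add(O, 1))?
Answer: Rational(-1275755489, 404550) ≈ -3153.5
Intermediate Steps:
Function('p')(k) = Add(-2, k)
Function('g')(S, O) = Mul(Add(1, O), Add(6, Mul(-1, S))) (Function('g')(S, O) = Mul(Add(6, Mul(-1, S)), Add(1, O)) = Mul(Add(1, O), Add(6, Mul(-1, S))))
Function('q')(T, W) = 150 (Function('q')(T, W) = Mul(Add(-2, 5), Add(6, Mul(-1, -4), Mul(6, 4), Mul(-1, 4, -4))) = Mul(3, Add(6, 4, 24, 16)) = Mul(3, 50) = 150)
Add(Mul(128429, Pow(-404550, -1)), Mul(-472980, Pow(Function('q')(Mul(15, -15), Pow(Add(145, 64), Rational(1, 2))), -1))) = Add(Mul(128429, Pow(-404550, -1)), Mul(-472980, Pow(150, -1))) = Add(Mul(128429, Rational(-1, 404550)), Mul(-472980, Rational(1, 150))) = Add(Rational(-128429, 404550), Rational(-15766, 5)) = Rational(-1275755489, 404550)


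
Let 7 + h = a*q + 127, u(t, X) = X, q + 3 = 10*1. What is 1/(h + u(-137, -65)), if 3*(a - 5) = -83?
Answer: -3/311 ≈ -0.0096463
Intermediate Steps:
q = 7 (q = -3 + 10*1 = -3 + 10 = 7)
a = -68/3 (a = 5 + (1/3)*(-83) = 5 - 83/3 = -68/3 ≈ -22.667)
h = -116/3 (h = -7 + (-68/3*7 + 127) = -7 + (-476/3 + 127) = -7 - 95/3 = -116/3 ≈ -38.667)
1/(h + u(-137, -65)) = 1/(-116/3 - 65) = 1/(-311/3) = -3/311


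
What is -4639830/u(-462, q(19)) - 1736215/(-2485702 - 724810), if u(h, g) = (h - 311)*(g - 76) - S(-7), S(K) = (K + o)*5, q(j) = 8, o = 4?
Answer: -14804941444475/168805510448 ≈ -87.704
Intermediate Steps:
S(K) = 20 + 5*K (S(K) = (K + 4)*5 = (4 + K)*5 = 20 + 5*K)
u(h, g) = 15 + (-311 + h)*(-76 + g) (u(h, g) = (h - 311)*(g - 76) - (20 + 5*(-7)) = (-311 + h)*(-76 + g) - (20 - 35) = (-311 + h)*(-76 + g) - 1*(-15) = (-311 + h)*(-76 + g) + 15 = 15 + (-311 + h)*(-76 + g))
-4639830/u(-462, q(19)) - 1736215/(-2485702 - 724810) = -4639830/(23651 - 311*8 - 76*(-462) + 8*(-462)) - 1736215/(-2485702 - 724810) = -4639830/(23651 - 2488 + 35112 - 3696) - 1736215/(-3210512) = -4639830/52579 - 1736215*(-1/3210512) = -4639830*1/52579 + 1736215/3210512 = -4639830/52579 + 1736215/3210512 = -14804941444475/168805510448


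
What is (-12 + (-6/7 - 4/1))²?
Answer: 13924/49 ≈ 284.16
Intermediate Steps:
(-12 + (-6/7 - 4/1))² = (-12 + (-6*⅐ - 4*1))² = (-12 + (-6/7 - 4))² = (-12 - 34/7)² = (-118/7)² = 13924/49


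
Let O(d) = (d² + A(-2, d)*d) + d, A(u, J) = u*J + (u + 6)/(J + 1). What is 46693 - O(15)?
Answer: 187597/4 ≈ 46899.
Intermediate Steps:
A(u, J) = J*u + (6 + u)/(1 + J)
O(d) = d + d² + d*(4 - 2*d - 2*d²)/(1 + d) (O(d) = (d² + ((6 - 2 + d*(-2) - 2*d²)/(1 + d))*d) + d = (d² + ((6 - 2 - 2*d - 2*d²)/(1 + d))*d) + d = (d² + ((4 - 2*d - 2*d²)/(1 + d))*d) + d = (d² + d*(4 - 2*d - 2*d²)/(1 + d)) + d = d + d² + d*(4 - 2*d - 2*d²)/(1 + d))
46693 - O(15) = 46693 - 15*(5 - 1*15²)/(1 + 15) = 46693 - 15*(5 - 1*225)/16 = 46693 - 15*(5 - 225)/16 = 46693 - 15*(-220)/16 = 46693 - 1*(-825/4) = 46693 + 825/4 = 187597/4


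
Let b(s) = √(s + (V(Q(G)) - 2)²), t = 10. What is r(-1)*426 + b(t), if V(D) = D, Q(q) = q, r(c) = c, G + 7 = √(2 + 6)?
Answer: -426 + 3*√(11 - 4*√2) ≈ -419.07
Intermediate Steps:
G = -7 + 2*√2 (G = -7 + √(2 + 6) = -7 + √8 = -7 + 2*√2 ≈ -4.1716)
b(s) = √(s + (-9 + 2*√2)²) (b(s) = √(s + ((-7 + 2*√2) - 2)²) = √(s + (-9 + 2*√2)²))
r(-1)*426 + b(t) = -1*426 + √(89 + 10 - 36*√2) = -426 + √(99 - 36*√2)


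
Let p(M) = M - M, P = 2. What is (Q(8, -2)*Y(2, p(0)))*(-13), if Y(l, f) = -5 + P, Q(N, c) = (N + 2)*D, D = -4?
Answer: -1560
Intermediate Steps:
Q(N, c) = -8 - 4*N (Q(N, c) = (N + 2)*(-4) = (2 + N)*(-4) = -8 - 4*N)
p(M) = 0
Y(l, f) = -3 (Y(l, f) = -5 + 2 = -3)
(Q(8, -2)*Y(2, p(0)))*(-13) = ((-8 - 4*8)*(-3))*(-13) = ((-8 - 32)*(-3))*(-13) = -40*(-3)*(-13) = 120*(-13) = -1560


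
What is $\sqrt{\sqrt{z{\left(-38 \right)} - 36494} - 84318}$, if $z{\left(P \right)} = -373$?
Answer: $\sqrt{-84318 + i \sqrt{36867}} \approx 0.331 + 290.38 i$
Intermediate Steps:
$\sqrt{\sqrt{z{\left(-38 \right)} - 36494} - 84318} = \sqrt{\sqrt{-373 - 36494} - 84318} = \sqrt{\sqrt{-36867} - 84318} = \sqrt{i \sqrt{36867} - 84318} = \sqrt{-84318 + i \sqrt{36867}}$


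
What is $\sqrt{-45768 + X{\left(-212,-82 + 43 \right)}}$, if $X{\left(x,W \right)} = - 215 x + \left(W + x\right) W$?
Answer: $\sqrt{9601} \approx 97.985$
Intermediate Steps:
$X{\left(x,W \right)} = - 215 x + W \left(W + x\right)$
$\sqrt{-45768 + X{\left(-212,-82 + 43 \right)}} = \sqrt{-45768 + \left(\left(-82 + 43\right)^{2} - -45580 + \left(-82 + 43\right) \left(-212\right)\right)} = \sqrt{-45768 + \left(\left(-39\right)^{2} + 45580 - -8268\right)} = \sqrt{-45768 + \left(1521 + 45580 + 8268\right)} = \sqrt{-45768 + 55369} = \sqrt{9601}$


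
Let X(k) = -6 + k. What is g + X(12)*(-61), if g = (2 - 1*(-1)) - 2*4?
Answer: -371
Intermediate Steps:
g = -5 (g = (2 + 1) - 8 = 3 - 8 = -5)
g + X(12)*(-61) = -5 + (-6 + 12)*(-61) = -5 + 6*(-61) = -5 - 366 = -371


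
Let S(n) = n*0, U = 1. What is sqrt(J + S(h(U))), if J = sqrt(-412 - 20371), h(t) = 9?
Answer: 20783**(1/4)*sqrt(I) ≈ 8.4901 + 8.4901*I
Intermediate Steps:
S(n) = 0
J = I*sqrt(20783) (J = sqrt(-20783) = I*sqrt(20783) ≈ 144.16*I)
sqrt(J + S(h(U))) = sqrt(I*sqrt(20783) + 0) = sqrt(I*sqrt(20783)) = 20783**(1/4)*sqrt(I)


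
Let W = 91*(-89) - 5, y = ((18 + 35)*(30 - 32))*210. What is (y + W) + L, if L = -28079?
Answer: -58443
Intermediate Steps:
y = -22260 (y = (53*(-2))*210 = -106*210 = -22260)
W = -8104 (W = -8099 - 5 = -8104)
(y + W) + L = (-22260 - 8104) - 28079 = -30364 - 28079 = -58443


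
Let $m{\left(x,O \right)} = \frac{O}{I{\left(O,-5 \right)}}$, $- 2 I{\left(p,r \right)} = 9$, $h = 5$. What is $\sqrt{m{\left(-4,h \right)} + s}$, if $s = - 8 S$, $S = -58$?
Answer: $\frac{\sqrt{4166}}{3} \approx 21.515$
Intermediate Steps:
$I{\left(p,r \right)} = - \frac{9}{2}$ ($I{\left(p,r \right)} = \left(- \frac{1}{2}\right) 9 = - \frac{9}{2}$)
$m{\left(x,O \right)} = - \frac{2 O}{9}$ ($m{\left(x,O \right)} = \frac{O}{- \frac{9}{2}} = O \left(- \frac{2}{9}\right) = - \frac{2 O}{9}$)
$s = 464$ ($s = \left(-8\right) \left(-58\right) = 464$)
$\sqrt{m{\left(-4,h \right)} + s} = \sqrt{\left(- \frac{2}{9}\right) 5 + 464} = \sqrt{- \frac{10}{9} + 464} = \sqrt{\frac{4166}{9}} = \frac{\sqrt{4166}}{3}$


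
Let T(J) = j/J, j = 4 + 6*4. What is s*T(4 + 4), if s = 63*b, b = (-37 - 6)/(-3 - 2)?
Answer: 18963/10 ≈ 1896.3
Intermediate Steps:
b = 43/5 (b = -43/(-5) = -43*(-1/5) = 43/5 ≈ 8.6000)
j = 28 (j = 4 + 24 = 28)
T(J) = 28/J
s = 2709/5 (s = 63*(43/5) = 2709/5 ≈ 541.80)
s*T(4 + 4) = 2709*(28/(4 + 4))/5 = 2709*(28/8)/5 = 2709*(28*(1/8))/5 = (2709/5)*(7/2) = 18963/10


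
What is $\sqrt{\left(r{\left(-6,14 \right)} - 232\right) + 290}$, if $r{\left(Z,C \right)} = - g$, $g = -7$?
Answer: $\sqrt{65} \approx 8.0623$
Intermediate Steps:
$r{\left(Z,C \right)} = 7$ ($r{\left(Z,C \right)} = \left(-1\right) \left(-7\right) = 7$)
$\sqrt{\left(r{\left(-6,14 \right)} - 232\right) + 290} = \sqrt{\left(7 - 232\right) + 290} = \sqrt{-225 + 290} = \sqrt{65}$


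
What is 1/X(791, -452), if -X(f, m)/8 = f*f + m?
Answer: -1/5001832 ≈ -1.9993e-7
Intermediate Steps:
X(f, m) = -8*m - 8*f² (X(f, m) = -8*(f*f + m) = -8*(f² + m) = -8*(m + f²) = -8*m - 8*f²)
1/X(791, -452) = 1/(-8*(-452) - 8*791²) = 1/(3616 - 8*625681) = 1/(3616 - 5005448) = 1/(-5001832) = -1/5001832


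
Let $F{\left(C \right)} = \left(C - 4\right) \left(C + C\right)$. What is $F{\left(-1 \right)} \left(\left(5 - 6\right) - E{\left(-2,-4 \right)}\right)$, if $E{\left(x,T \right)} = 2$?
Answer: $-30$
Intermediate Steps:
$F{\left(C \right)} = 2 C \left(-4 + C\right)$ ($F{\left(C \right)} = \left(-4 + C\right) 2 C = 2 C \left(-4 + C\right)$)
$F{\left(-1 \right)} \left(\left(5 - 6\right) - E{\left(-2,-4 \right)}\right) = 2 \left(-1\right) \left(-4 - 1\right) \left(\left(5 - 6\right) - 2\right) = 2 \left(-1\right) \left(-5\right) \left(\left(5 - 6\right) - 2\right) = 10 \left(-1 - 2\right) = 10 \left(-3\right) = -30$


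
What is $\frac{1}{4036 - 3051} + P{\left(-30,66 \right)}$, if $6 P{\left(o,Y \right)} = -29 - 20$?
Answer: $- \frac{48259}{5910} \approx -8.1656$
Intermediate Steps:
$P{\left(o,Y \right)} = - \frac{49}{6}$ ($P{\left(o,Y \right)} = \frac{-29 - 20}{6} = \frac{1}{6} \left(-49\right) = - \frac{49}{6}$)
$\frac{1}{4036 - 3051} + P{\left(-30,66 \right)} = \frac{1}{4036 - 3051} - \frac{49}{6} = \frac{1}{985} - \frac{49}{6} = - \frac{48259}{5910}$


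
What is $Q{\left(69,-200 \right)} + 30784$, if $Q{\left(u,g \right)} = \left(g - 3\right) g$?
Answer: $71384$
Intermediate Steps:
$Q{\left(u,g \right)} = g \left(-3 + g\right)$ ($Q{\left(u,g \right)} = \left(-3 + g\right) g = g \left(-3 + g\right)$)
$Q{\left(69,-200 \right)} + 30784 = - 200 \left(-3 - 200\right) + 30784 = \left(-200\right) \left(-203\right) + 30784 = 40600 + 30784 = 71384$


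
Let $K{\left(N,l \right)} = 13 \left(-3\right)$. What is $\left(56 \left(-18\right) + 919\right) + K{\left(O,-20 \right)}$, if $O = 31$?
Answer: $-128$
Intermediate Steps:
$K{\left(N,l \right)} = -39$
$\left(56 \left(-18\right) + 919\right) + K{\left(O,-20 \right)} = \left(56 \left(-18\right) + 919\right) - 39 = \left(-1008 + 919\right) - 39 = -89 - 39 = -128$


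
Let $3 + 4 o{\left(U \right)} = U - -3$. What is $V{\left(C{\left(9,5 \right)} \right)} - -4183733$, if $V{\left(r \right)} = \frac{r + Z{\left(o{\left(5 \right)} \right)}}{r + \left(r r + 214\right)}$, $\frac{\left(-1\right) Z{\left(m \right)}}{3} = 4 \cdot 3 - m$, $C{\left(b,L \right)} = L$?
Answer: $\frac{4083323299}{976} \approx 4.1837 \cdot 10^{6}$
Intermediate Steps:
$o{\left(U \right)} = \frac{U}{4}$ ($o{\left(U \right)} = - \frac{3}{4} + \frac{U - -3}{4} = - \frac{3}{4} + \frac{U + 3}{4} = - \frac{3}{4} + \frac{3 + U}{4} = - \frac{3}{4} + \left(\frac{3}{4} + \frac{U}{4}\right) = \frac{U}{4}$)
$Z{\left(m \right)} = -36 + 3 m$ ($Z{\left(m \right)} = - 3 \left(4 \cdot 3 - m\right) = - 3 \left(12 - m\right) = -36 + 3 m$)
$V{\left(r \right)} = \frac{- \frac{129}{4} + r}{214 + r + r^{2}}$ ($V{\left(r \right)} = \frac{r - \left(36 - 3 \cdot \frac{1}{4} \cdot 5\right)}{r + \left(r r + 214\right)} = \frac{r + \left(-36 + 3 \cdot \frac{5}{4}\right)}{r + \left(r^{2} + 214\right)} = \frac{r + \left(-36 + \frac{15}{4}\right)}{r + \left(214 + r^{2}\right)} = \frac{r - \frac{129}{4}}{214 + r + r^{2}} = \frac{- \frac{129}{4} + r}{214 + r + r^{2}}$)
$V{\left(C{\left(9,5 \right)} \right)} - -4183733 = \frac{- \frac{129}{4} + 5}{214 + 5 + 5^{2}} - -4183733 = \frac{1}{214 + 5 + 25} \left(- \frac{109}{4}\right) + 4183733 = \frac{1}{244} \left(- \frac{109}{4}\right) + 4183733 = - \frac{109}{976} + 4183733 = \frac{4083323299}{976}$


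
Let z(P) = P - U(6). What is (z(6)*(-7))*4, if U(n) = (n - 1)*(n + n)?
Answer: 1512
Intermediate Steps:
U(n) = 2*n*(-1 + n) (U(n) = (-1 + n)*(2*n) = 2*n*(-1 + n))
z(P) = -60 + P (z(P) = P - 2*6*(-1 + 6) = P - 2*6*5 = P - 1*60 = P - 60 = -60 + P)
(z(6)*(-7))*4 = ((-60 + 6)*(-7))*4 = -54*(-7)*4 = 378*4 = 1512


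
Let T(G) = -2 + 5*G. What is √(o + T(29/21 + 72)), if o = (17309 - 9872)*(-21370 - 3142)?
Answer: 11*I*√664398861/21 ≈ 13502.0*I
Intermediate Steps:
o = -182295744 (o = 7437*(-24512) = -182295744)
√(o + T(29/21 + 72)) = √(-182295744 + (-2 + 5*(29/21 + 72))) = √(-182295744 + (-2 + 5*(1541/21))) = √(-182295744 + (-2 + 7705/21)) = √(-182295744 + 7663/21) = √(-3828202961/21) = 11*I*√664398861/21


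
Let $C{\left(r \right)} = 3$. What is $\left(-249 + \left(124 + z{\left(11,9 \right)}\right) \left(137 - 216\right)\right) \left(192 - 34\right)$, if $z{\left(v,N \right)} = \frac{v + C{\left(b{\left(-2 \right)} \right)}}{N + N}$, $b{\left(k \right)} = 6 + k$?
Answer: $- \frac{14371364}{9} \approx -1.5968 \cdot 10^{6}$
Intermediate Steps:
$z{\left(v,N \right)} = \frac{3 + v}{2 N}$ ($z{\left(v,N \right)} = \frac{v + 3}{N + N} = \frac{3 + v}{2 N}$)
$\left(-249 + \left(124 + z{\left(11,9 \right)}\right) \left(137 - 216\right)\right) \left(192 - 34\right) = \left(-249 + \left(124 + \frac{3 + 11}{2 \cdot 9}\right) \left(137 - 216\right)\right) \left(192 - 34\right) = \left(-249 + \left(124 + \frac{1}{2} \cdot \frac{1}{9} \cdot 14\right) \left(-79\right)\right) 158 = \left(-249 + \left(124 + \frac{7}{9}\right) \left(-79\right)\right) 158 = \left(-249 + \frac{1123}{9} \left(-79\right)\right) 158 = \left(-249 - \frac{88717}{9}\right) 158 = \left(- \frac{90958}{9}\right) 158 = - \frac{14371364}{9}$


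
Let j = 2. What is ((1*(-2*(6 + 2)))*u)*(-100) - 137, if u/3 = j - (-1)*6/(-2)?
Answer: -4937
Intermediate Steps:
u = -3 (u = 3*(2 - (-1)*6/(-2)) = 3*(2 - (-1)*6*(-½)) = 3*(2 - (-1)*(-3)) = 3*(2 - 1*3) = 3*(2 - 3) = 3*(-1) = -3)
((1*(-2*(6 + 2)))*u)*(-100) - 137 = ((1*(-2*(6 + 2)))*(-3))*(-100) - 137 = ((1*(-2*8))*(-3))*(-100) - 137 = ((1*(-16))*(-3))*(-100) - 137 = -16*(-3)*(-100) - 137 = 48*(-100) - 137 = -4800 - 137 = -4937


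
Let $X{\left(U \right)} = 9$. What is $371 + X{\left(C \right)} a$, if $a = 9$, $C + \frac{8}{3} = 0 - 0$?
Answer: $452$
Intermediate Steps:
$C = - \frac{8}{3}$ ($C = - \frac{8}{3} + \left(0 - 0\right) = - \frac{8}{3} + \left(0 + 0\right) = - \frac{8}{3} + 0 = - \frac{8}{3} \approx -2.6667$)
$371 + X{\left(C \right)} a = 371 + 9 \cdot 9 = 371 + 81 = 452$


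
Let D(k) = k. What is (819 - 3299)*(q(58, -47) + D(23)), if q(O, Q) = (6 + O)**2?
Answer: -10215120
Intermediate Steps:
(819 - 3299)*(q(58, -47) + D(23)) = (819 - 3299)*((6 + 58)**2 + 23) = -2480*(64**2 + 23) = -2480*(4096 + 23) = -2480*4119 = -10215120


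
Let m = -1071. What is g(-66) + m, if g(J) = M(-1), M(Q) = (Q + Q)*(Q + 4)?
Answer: -1077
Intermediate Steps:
M(Q) = 2*Q*(4 + Q) (M(Q) = (2*Q)*(4 + Q) = 2*Q*(4 + Q))
g(J) = -6 (g(J) = 2*(-1)*(4 - 1) = 2*(-1)*3 = -6)
g(-66) + m = -6 - 1071 = -1077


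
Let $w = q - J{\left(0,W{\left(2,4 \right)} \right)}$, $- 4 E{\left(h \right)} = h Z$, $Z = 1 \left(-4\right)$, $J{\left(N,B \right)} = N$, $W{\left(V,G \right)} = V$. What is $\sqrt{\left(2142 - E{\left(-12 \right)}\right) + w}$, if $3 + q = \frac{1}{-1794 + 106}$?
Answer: $\frac{\sqrt{1532234314}}{844} \approx 46.379$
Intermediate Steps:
$Z = -4$
$E{\left(h \right)} = h$ ($E{\left(h \right)} = - \frac{h \left(-4\right)}{4} = - \frac{\left(-4\right) h}{4} = h$)
$q = - \frac{5065}{1688}$ ($q = -3 + \frac{1}{-1794 + 106} = -3 + \frac{1}{-1688} = -3 - \frac{1}{1688} = - \frac{5065}{1688} \approx -3.0006$)
$w = - \frac{5065}{1688}$ ($w = - \frac{5065}{1688} - 0 = - \frac{5065}{1688} + 0 = - \frac{5065}{1688} \approx -3.0006$)
$\sqrt{\left(2142 - E{\left(-12 \right)}\right) + w} = \sqrt{\left(2142 - -12\right) - \frac{5065}{1688}} = \sqrt{\left(2142 + 12\right) - \frac{5065}{1688}} = \sqrt{2154 - \frac{5065}{1688}} = \sqrt{\frac{3630887}{1688}} = \frac{\sqrt{1532234314}}{844}$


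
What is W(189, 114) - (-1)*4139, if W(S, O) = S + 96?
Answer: 4424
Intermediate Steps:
W(S, O) = 96 + S
W(189, 114) - (-1)*4139 = (96 + 189) - (-1)*4139 = 285 - 1*(-4139) = 285 + 4139 = 4424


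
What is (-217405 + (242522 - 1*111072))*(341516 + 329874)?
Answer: -57709327450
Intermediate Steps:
(-217405 + (242522 - 1*111072))*(341516 + 329874) = (-217405 + (242522 - 111072))*671390 = (-217405 + 131450)*671390 = -85955*671390 = -57709327450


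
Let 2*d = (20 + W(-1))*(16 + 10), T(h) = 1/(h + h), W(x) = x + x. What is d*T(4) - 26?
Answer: 13/4 ≈ 3.2500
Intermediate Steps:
W(x) = 2*x
T(h) = 1/(2*h)
d = 234 (d = ((20 + 2*(-1))*(16 + 10))/2 = ((20 - 2)*26)/2 = (18*26)/2 = (½)*468 = 234)
d*T(4) - 26 = 234*((½)/4) - 26 = 234*((½)*(¼)) - 26 = 234*(⅛) - 26 = 117/4 - 26 = 13/4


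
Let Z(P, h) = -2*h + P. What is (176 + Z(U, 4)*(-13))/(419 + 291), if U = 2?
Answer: 127/355 ≈ 0.35775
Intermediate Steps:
Z(P, h) = P - 2*h
(176 + Z(U, 4)*(-13))/(419 + 291) = (176 + (2 - 2*4)*(-13))/(419 + 291) = (176 + (2 - 8)*(-13))/710 = (176 - 6*(-13))*(1/710) = (176 + 78)*(1/710) = 254*(1/710) = 127/355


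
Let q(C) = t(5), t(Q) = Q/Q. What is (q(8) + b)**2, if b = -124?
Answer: 15129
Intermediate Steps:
t(Q) = 1
q(C) = 1
(q(8) + b)**2 = (1 - 124)**2 = (-123)**2 = 15129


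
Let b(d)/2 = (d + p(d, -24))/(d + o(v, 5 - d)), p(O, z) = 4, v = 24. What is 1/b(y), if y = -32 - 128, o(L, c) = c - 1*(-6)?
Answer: -11/312 ≈ -0.035256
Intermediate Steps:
o(L, c) = 6 + c (o(L, c) = c + 6 = 6 + c)
y = -160
b(d) = 8/11 + 2*d/11 (b(d) = 2*((d + 4)/(d + (6 + (5 - d)))) = 2*((4 + d)/(d + (11 - d))) = 2*((4 + d)/11) = 2*((4 + d)*(1/11)) = 2*(4/11 + d/11) = 8/11 + 2*d/11)
1/b(y) = 1/(8/11 + (2/11)*(-160)) = 1/(8/11 - 320/11) = 1/(-312/11) = -11/312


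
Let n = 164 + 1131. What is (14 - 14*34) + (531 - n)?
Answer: -1226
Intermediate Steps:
n = 1295
(14 - 14*34) + (531 - n) = (14 - 14*34) + (531 - 1*1295) = (14 - 476) + (531 - 1295) = -462 - 764 = -1226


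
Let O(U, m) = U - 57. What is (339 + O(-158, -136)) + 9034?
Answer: 9158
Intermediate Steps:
O(U, m) = -57 + U
(339 + O(-158, -136)) + 9034 = (339 + (-57 - 158)) + 9034 = (339 - 215) + 9034 = 124 + 9034 = 9158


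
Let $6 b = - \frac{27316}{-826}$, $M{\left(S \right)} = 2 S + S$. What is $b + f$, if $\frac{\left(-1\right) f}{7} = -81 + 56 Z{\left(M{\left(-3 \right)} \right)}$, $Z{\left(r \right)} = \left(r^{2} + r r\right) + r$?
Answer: $- \frac{73600922}{1239} \approx -59404.0$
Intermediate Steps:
$M{\left(S \right)} = 3 S$
$Z{\left(r \right)} = r + 2 r^{2}$ ($Z{\left(r \right)} = \left(r^{2} + r^{2}\right) + r = 2 r^{2} + r = r + 2 r^{2}$)
$f = -59409$ ($f = - 7 \left(-81 + 56 \cdot 3 \left(-3\right) \left(1 + 2 \cdot 3 \left(-3\right)\right)\right) = - 7 \left(-81 + 56 \left(- 9 \left(1 + 2 \left(-9\right)\right)\right)\right) = - 7 \left(-81 + 56 \left(- 9 \left(1 - 18\right)\right)\right) = - 7 \left(-81 + 56 \left(\left(-9\right) \left(-17\right)\right)\right) = - 7 \left(-81 + 56 \cdot 153\right) = - 7 \left(-81 + 8568\right) = \left(-7\right) 8487 = -59409$)
$b = \frac{6829}{1239}$ ($b = \frac{\left(-27316\right) \frac{1}{-826}}{6} = \frac{\left(-27316\right) \left(- \frac{1}{826}\right)}{6} = \frac{1}{6} \cdot \frac{13658}{413} = \frac{6829}{1239} \approx 5.5117$)
$b + f = \frac{6829}{1239} - 59409 = - \frac{73600922}{1239}$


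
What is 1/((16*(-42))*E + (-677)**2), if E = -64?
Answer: 1/501337 ≈ 1.9947e-6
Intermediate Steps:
1/((16*(-42))*E + (-677)**2) = 1/((16*(-42))*(-64) + (-677)**2) = 1/(-672*(-64) + 458329) = 1/(43008 + 458329) = 1/501337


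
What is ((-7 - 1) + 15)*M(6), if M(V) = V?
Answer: 42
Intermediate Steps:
((-7 - 1) + 15)*M(6) = ((-7 - 1) + 15)*6 = (-8 + 15)*6 = 7*6 = 42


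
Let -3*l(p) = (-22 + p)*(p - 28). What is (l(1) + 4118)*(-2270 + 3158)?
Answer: 3488952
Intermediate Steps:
l(p) = -(-28 + p)*(-22 + p)/3 (l(p) = -(-22 + p)*(p - 28)/3 = -(-22 + p)*(-28 + p)/3 = -(-28 + p)*(-22 + p)/3)
(l(1) + 4118)*(-2270 + 3158) = ((-616/3 - ⅓*1² + (50/3)*1) + 4118)*(-2270 + 3158) = ((-616/3 - ⅓*1 + 50/3) + 4118)*888 = ((-616/3 - ⅓ + 50/3) + 4118)*888 = (-189 + 4118)*888 = 3929*888 = 3488952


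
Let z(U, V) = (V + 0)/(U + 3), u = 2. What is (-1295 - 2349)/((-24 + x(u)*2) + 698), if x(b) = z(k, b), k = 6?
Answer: -16398/3035 ≈ -5.4030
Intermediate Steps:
z(U, V) = V/(3 + U)
x(b) = b/9 (x(b) = b/(3 + 6) = b/9)
(-1295 - 2349)/((-24 + x(u)*2) + 698) = (-1295 - 2349)/((-24 + ((⅑)*2)*2) + 698) = -3644/((-24 + (2/9)*2) + 698) = -3644/((-24 + 4/9) + 698) = -3644/(-212/9 + 698) = -3644/6070/9 = -3644*9/6070 = -16398/3035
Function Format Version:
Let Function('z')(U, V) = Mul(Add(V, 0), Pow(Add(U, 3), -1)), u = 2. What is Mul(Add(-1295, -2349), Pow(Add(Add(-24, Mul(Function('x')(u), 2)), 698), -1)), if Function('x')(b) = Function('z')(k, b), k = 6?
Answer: Rational(-16398, 3035) ≈ -5.4030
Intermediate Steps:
Function('z')(U, V) = Mul(V, Pow(Add(3, U), -1))
Function('x')(b) = Mul(Rational(1, 9), b) (Function('x')(b) = Mul(b, Pow(Add(3, 6), -1)) = Mul(b, Pow(9, -1)) = Mul(b, Rational(1, 9)) = Mul(Rational(1, 9), b))
Mul(Add(-1295, -2349), Pow(Add(Add(-24, Mul(Function('x')(u), 2)), 698), -1)) = Mul(Add(-1295, -2349), Pow(Add(Add(-24, Mul(Mul(Rational(1, 9), 2), 2)), 698), -1)) = Mul(-3644, Pow(Add(Add(-24, Mul(Rational(2, 9), 2)), 698), -1)) = Mul(-3644, Pow(Add(Add(-24, Rational(4, 9)), 698), -1)) = Mul(-3644, Pow(Add(Rational(-212, 9), 698), -1)) = Mul(-3644, Pow(Rational(6070, 9), -1)) = Mul(-3644, Rational(9, 6070)) = Rational(-16398, 3035)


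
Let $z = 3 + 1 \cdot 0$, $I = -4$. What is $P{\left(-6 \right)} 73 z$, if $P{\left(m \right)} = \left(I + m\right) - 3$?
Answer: $-2847$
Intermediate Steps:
$P{\left(m \right)} = -7 + m$ ($P{\left(m \right)} = \left(-4 + m\right) - 3 = -7 + m$)
$z = 3$ ($z = 3 + 0 = 3$)
$P{\left(-6 \right)} 73 z = \left(-7 - 6\right) 73 \cdot 3 = \left(-13\right) 73 \cdot 3 = \left(-949\right) 3 = -2847$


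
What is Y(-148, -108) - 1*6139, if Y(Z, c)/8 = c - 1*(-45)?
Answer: -6643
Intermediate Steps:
Y(Z, c) = 360 + 8*c (Y(Z, c) = 8*(c - 1*(-45)) = 8*(c + 45) = 8*(45 + c) = 360 + 8*c)
Y(-148, -108) - 1*6139 = (360 + 8*(-108)) - 1*6139 = (360 - 864) - 6139 = -504 - 6139 = -6643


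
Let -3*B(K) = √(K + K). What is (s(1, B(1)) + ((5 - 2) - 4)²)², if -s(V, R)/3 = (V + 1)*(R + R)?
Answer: 33 + 8*√2 ≈ 44.314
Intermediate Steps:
B(K) = -√2*√K/3 (B(K) = -√(K + K)/3 = -√2*√K/3)
s(V, R) = -6*R*(1 + V) (s(V, R) = -3*(V + 1)*(R + R) = -3*(1 + V)*2*R = -6*R*(1 + V))
(s(1, B(1)) + ((5 - 2) - 4)²)² = (-6*(-√2*√1/3)*(1 + 1) + ((5 - 2) - 4)²)² = (-6*(-⅓*√2*1)*2 + (3 - 4)²)² = (-6*(-√2/3)*2 + (-1)²)² = (4*√2 + 1)² = (1 + 4*√2)²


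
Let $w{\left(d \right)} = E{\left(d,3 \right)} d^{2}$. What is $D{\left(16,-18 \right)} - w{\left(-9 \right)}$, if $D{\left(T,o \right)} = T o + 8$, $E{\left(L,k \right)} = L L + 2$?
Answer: $-7003$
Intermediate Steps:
$E{\left(L,k \right)} = 2 + L^{2}$ ($E{\left(L,k \right)} = L^{2} + 2 = 2 + L^{2}$)
$w{\left(d \right)} = d^{2} \left(2 + d^{2}\right)$ ($w{\left(d \right)} = \left(2 + d^{2}\right) d^{2} = d^{2} \left(2 + d^{2}\right)$)
$D{\left(T,o \right)} = 8 + T o$
$D{\left(16,-18 \right)} - w{\left(-9 \right)} = \left(8 + 16 \left(-18\right)\right) - \left(-9\right)^{2} \left(2 + \left(-9\right)^{2}\right) = \left(8 - 288\right) - 81 \left(2 + 81\right) = -280 - 81 \cdot 83 = -280 - 6723 = -7003$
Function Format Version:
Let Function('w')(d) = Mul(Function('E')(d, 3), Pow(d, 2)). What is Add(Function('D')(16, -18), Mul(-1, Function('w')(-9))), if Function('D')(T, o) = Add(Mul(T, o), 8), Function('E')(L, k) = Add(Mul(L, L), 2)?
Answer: -7003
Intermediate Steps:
Function('E')(L, k) = Add(2, Pow(L, 2)) (Function('E')(L, k) = Add(Pow(L, 2), 2) = Add(2, Pow(L, 2)))
Function('w')(d) = Mul(Pow(d, 2), Add(2, Pow(d, 2))) (Function('w')(d) = Mul(Add(2, Pow(d, 2)), Pow(d, 2)) = Mul(Pow(d, 2), Add(2, Pow(d, 2))))
Function('D')(T, o) = Add(8, Mul(T, o))
Add(Function('D')(16, -18), Mul(-1, Function('w')(-9))) = Add(Add(8, Mul(16, -18)), Mul(-1, Mul(Pow(-9, 2), Add(2, Pow(-9, 2))))) = Add(Add(8, -288), Mul(-1, Mul(81, Add(2, 81)))) = Add(-280, Mul(-1, Mul(81, 83))) = Add(-280, Mul(-1, 6723)) = Add(-280, -6723) = -7003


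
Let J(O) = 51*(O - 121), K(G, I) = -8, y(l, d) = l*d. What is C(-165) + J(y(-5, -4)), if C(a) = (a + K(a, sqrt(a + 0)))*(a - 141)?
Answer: 47787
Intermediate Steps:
y(l, d) = d*l
C(a) = (-141 + a)*(-8 + a) (C(a) = (a - 8)*(a - 141) = (-8 + a)*(-141 + a) = (-141 + a)*(-8 + a))
J(O) = -6171 + 51*O (J(O) = 51*(-121 + O) = -6171 + 51*O)
C(-165) + J(y(-5, -4)) = (1128 + (-165)**2 - 149*(-165)) + (-6171 + 51*(-4*(-5))) = (1128 + 27225 + 24585) + (-6171 + 51*20) = 52938 + (-6171 + 1020) = 52938 - 5151 = 47787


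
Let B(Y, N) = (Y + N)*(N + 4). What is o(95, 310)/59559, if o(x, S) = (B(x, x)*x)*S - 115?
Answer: 553954385/59559 ≈ 9300.9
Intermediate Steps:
B(Y, N) = (4 + N)*(N + Y) (B(Y, N) = (N + Y)*(4 + N) = (4 + N)*(N + Y))
o(x, S) = -115 + S*x*(2*x**2 + 8*x) (o(x, S) = ((x**2 + 4*x + 4*x + x*x)*x)*S - 115 = ((x**2 + 4*x + 4*x + x**2)*x)*S - 115 = ((2*x**2 + 8*x)*x)*S - 115 = (x*(2*x**2 + 8*x))*S - 115 = S*x*(2*x**2 + 8*x) - 115 = -115 + S*x*(2*x**2 + 8*x))
o(95, 310)/59559 = (-115 + 2*310*95**2*(4 + 95))/59559 = (-115 + 2*310*9025*99)*(1/59559) = (-115 + 553954500)*(1/59559) = 553954385*(1/59559) = 553954385/59559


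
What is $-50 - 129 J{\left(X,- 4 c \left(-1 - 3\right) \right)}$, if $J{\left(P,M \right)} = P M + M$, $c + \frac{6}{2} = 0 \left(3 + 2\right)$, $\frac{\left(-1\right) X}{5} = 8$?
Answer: $-241538$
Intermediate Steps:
$X = -40$ ($X = \left(-5\right) 8 = -40$)
$c = -3$ ($c = -3 + 0 \left(3 + 2\right) = -3 + 0 \cdot 5 = -3 + 0 = -3$)
$J{\left(P,M \right)} = M + M P$ ($J{\left(P,M \right)} = M P + M = M + M P$)
$-50 - 129 J{\left(X,- 4 c \left(-1 - 3\right) \right)} = -50 - 129 \left(-4\right) \left(-3\right) \left(-1 - 3\right) \left(1 - 40\right) = -50 - 129 \cdot 12 \left(-1 - 3\right) \left(-39\right) = -50 - 129 \cdot 12 \left(-4\right) \left(-39\right) = -50 - 129 \left(\left(-48\right) \left(-39\right)\right) = -50 - 241488 = -241538$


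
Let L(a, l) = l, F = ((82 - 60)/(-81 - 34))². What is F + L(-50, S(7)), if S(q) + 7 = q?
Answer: 484/13225 ≈ 0.036597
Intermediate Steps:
S(q) = -7 + q
F = 484/13225 (F = (22/(-115))² = (22*(-1/115))² = (-22/115)² = 484/13225 ≈ 0.036597)
F + L(-50, S(7)) = 484/13225 + (-7 + 7) = 484/13225 + 0 = 484/13225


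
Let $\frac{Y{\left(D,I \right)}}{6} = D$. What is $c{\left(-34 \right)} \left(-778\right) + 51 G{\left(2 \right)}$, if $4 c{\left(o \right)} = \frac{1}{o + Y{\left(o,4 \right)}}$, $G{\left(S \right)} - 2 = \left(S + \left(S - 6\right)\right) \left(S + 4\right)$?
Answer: $- \frac{242371}{476} \approx -509.18$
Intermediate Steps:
$Y{\left(D,I \right)} = 6 D$
$G{\left(S \right)} = 2 + \left(-6 + 2 S\right) \left(4 + S\right)$ ($G{\left(S \right)} = 2 + \left(S + \left(S - 6\right)\right) \left(S + 4\right) = 2 + \left(S + \left(S - 6\right)\right) \left(4 + S\right) = 2 + \left(S + \left(-6 + S\right)\right) \left(4 + S\right) = 2 + \left(-6 + 2 S\right) \left(4 + S\right)$)
$c{\left(o \right)} = \frac{1}{28 o}$ ($c{\left(o \right)} = \frac{1}{4 \left(o + 6 o\right)} = \frac{1}{4 \cdot 7 o} = \frac{\frac{1}{7} \frac{1}{o}}{4} = \frac{1}{28 o}$)
$c{\left(-34 \right)} \left(-778\right) + 51 G{\left(2 \right)} = \frac{1}{28 \left(-34\right)} \left(-778\right) + 51 \left(-22 + 2 \cdot 2 + 2 \cdot 2^{2}\right) = \frac{1}{28} \left(- \frac{1}{34}\right) \left(-778\right) + 51 \left(-22 + 4 + 2 \cdot 4\right) = \left(- \frac{1}{952}\right) \left(-778\right) + 51 \left(-22 + 4 + 8\right) = \frac{389}{476} + 51 \left(-10\right) = \frac{389}{476} - 510 = - \frac{242371}{476}$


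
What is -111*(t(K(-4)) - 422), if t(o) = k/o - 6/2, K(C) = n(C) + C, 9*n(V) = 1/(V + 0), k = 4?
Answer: 6856359/145 ≈ 47285.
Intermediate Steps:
n(V) = 1/(9*V) (n(V) = 1/(9*(V + 0)) = 1/(9*V))
K(C) = C + 1/(9*C) (K(C) = 1/(9*C) + C = C + 1/(9*C))
t(o) = -3 + 4/o (t(o) = 4/o - 6/2 = 4/o - 6*½ = 4/o - 3 = -3 + 4/o)
-111*(t(K(-4)) - 422) = -111*((-3 + 4/(-4 + (⅑)/(-4))) - 422) = -111*((-3 + 4/(-4 + (⅑)*(-¼))) - 422) = -111*((-3 + 4/(-4 - 1/36)) - 422) = -111*((-3 + 4/(-145/36)) - 422) = -111*((-3 + 4*(-36/145)) - 422) = -111*((-3 - 144/145) - 422) = -111*(-579/145 - 422) = -111*(-61769/145) = 6856359/145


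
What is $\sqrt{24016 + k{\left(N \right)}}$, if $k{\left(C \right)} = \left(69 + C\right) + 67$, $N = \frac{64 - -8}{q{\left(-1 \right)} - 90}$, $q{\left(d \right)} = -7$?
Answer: $\frac{4 \sqrt{14202449}}{97} \approx 155.41$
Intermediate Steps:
$N = - \frac{72}{97}$ ($N = \frac{64 - -8}{-7 - 90} = \frac{64 + 8}{-97} = 72 \left(- \frac{1}{97}\right) = - \frac{72}{97} \approx -0.74227$)
$k{\left(C \right)} = 136 + C$
$\sqrt{24016 + k{\left(N \right)}} = \sqrt{24016 + \left(136 - \frac{72}{97}\right)} = \sqrt{24016 + \frac{13120}{97}} = \sqrt{\frac{2342672}{97}} = \frac{4 \sqrt{14202449}}{97}$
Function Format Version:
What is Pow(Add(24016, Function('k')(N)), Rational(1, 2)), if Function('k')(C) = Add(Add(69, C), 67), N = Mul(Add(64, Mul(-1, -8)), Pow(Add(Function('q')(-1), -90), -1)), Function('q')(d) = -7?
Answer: Mul(Rational(4, 97), Pow(14202449, Rational(1, 2))) ≈ 155.41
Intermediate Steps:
N = Rational(-72, 97) (N = Mul(Add(64, Mul(-1, -8)), Pow(Add(-7, -90), -1)) = Mul(Add(64, 8), Pow(-97, -1)) = Mul(72, Rational(-1, 97)) = Rational(-72, 97) ≈ -0.74227)
Function('k')(C) = Add(136, C)
Pow(Add(24016, Function('k')(N)), Rational(1, 2)) = Pow(Add(24016, Add(136, Rational(-72, 97))), Rational(1, 2)) = Pow(Add(24016, Rational(13120, 97)), Rational(1, 2)) = Pow(Rational(2342672, 97), Rational(1, 2)) = Mul(Rational(4, 97), Pow(14202449, Rational(1, 2)))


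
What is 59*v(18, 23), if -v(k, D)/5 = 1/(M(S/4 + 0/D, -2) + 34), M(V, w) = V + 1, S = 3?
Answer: -1180/143 ≈ -8.2518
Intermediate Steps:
M(V, w) = 1 + V
v(k, D) = -20/143 (v(k, D) = -5/((1 + (3/4 + 0/D)) + 34) = -5/((1 + (3*(1/4) + 0)) + 34) = -5/((1 + (3/4 + 0)) + 34) = -5/((1 + 3/4) + 34) = -5/(7/4 + 34) = -5/143/4 = -5*4/143 = -20/143)
59*v(18, 23) = 59*(-20/143) = -1180/143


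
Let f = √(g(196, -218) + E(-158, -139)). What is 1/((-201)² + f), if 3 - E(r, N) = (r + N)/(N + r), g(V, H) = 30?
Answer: 40401/1632240769 - 4*√2/1632240769 ≈ 2.4748e-5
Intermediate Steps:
E(r, N) = 2 (E(r, N) = 3 - (r + N)/(N + r) = 3 - (N + r)/(N + r) = 3 - 1*1 = 3 - 1 = 2)
f = 4*√2 (f = √(30 + 2) = √32 = 4*√2 ≈ 5.6569)
1/((-201)² + f) = 1/((-201)² + 4*√2) = 1/(40401 + 4*√2)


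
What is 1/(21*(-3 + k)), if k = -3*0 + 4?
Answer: 1/21 ≈ 0.047619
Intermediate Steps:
k = 4 (k = 0 + 4 = 4)
1/(21*(-3 + k)) = 1/(21*(-3 + 4)) = 1/(21*1) = 1/21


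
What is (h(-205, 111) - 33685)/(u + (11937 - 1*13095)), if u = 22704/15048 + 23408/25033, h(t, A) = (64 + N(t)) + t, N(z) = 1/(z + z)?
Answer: 19788928876341/676024852640 ≈ 29.272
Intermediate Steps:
N(z) = 1/(2*z)
h(t, A) = 64 + t + 1/(2*t) (h(t, A) = (64 + 1/(2*t)) + t = 64 + t + 1/(2*t))
u = 3487094/1426881 (u = 22704*(1/15048) + 23408*(1/25033) = 86/57 + 23408/25033 = 3487094/1426881 ≈ 2.4439)
(h(-205, 111) - 33685)/(u + (11937 - 1*13095)) = ((64 - 205 + (½)/(-205)) - 33685)/(3487094/1426881 + (11937 - 1*13095)) = ((64 - 205 + (½)*(-1/205)) - 33685)/(3487094/1426881 + (11937 - 13095)) = ((64 - 205 - 1/410) - 33685)/(3487094/1426881 - 1158) = (-57811/410 - 33685)/(-1648841104/1426881) = -13868661/410*(-1426881/1648841104) = 19788928876341/676024852640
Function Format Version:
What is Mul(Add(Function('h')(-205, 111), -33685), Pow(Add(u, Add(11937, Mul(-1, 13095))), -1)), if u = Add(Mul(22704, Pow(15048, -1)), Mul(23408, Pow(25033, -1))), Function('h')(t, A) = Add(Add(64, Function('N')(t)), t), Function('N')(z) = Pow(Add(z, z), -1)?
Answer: Rational(19788928876341, 676024852640) ≈ 29.272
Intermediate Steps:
Function('N')(z) = Mul(Rational(1, 2), Pow(z, -1)) (Function('N')(z) = Pow(Mul(2, z), -1) = Mul(Rational(1, 2), Pow(z, -1)))
Function('h')(t, A) = Add(64, t, Mul(Rational(1, 2), Pow(t, -1))) (Function('h')(t, A) = Add(Add(64, Mul(Rational(1, 2), Pow(t, -1))), t) = Add(64, t, Mul(Rational(1, 2), Pow(t, -1))))
u = Rational(3487094, 1426881) (u = Add(Mul(22704, Rational(1, 15048)), Mul(23408, Rational(1, 25033))) = Add(Rational(86, 57), Rational(23408, 25033)) = Rational(3487094, 1426881) ≈ 2.4439)
Mul(Add(Function('h')(-205, 111), -33685), Pow(Add(u, Add(11937, Mul(-1, 13095))), -1)) = Mul(Add(Add(64, -205, Mul(Rational(1, 2), Pow(-205, -1))), -33685), Pow(Add(Rational(3487094, 1426881), Add(11937, Mul(-1, 13095))), -1)) = Mul(Add(Add(64, -205, Mul(Rational(1, 2), Rational(-1, 205))), -33685), Pow(Add(Rational(3487094, 1426881), Add(11937, -13095)), -1)) = Mul(Add(Add(64, -205, Rational(-1, 410)), -33685), Pow(Add(Rational(3487094, 1426881), -1158), -1)) = Mul(Add(Rational(-57811, 410), -33685), Pow(Rational(-1648841104, 1426881), -1)) = Mul(Rational(-13868661, 410), Rational(-1426881, 1648841104)) = Rational(19788928876341, 676024852640)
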